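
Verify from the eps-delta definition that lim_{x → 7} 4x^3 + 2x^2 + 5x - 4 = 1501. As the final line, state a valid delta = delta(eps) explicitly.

Let eps > 0 be given. We want delta > 0 such that 0 < |x − 7| < delta implies |(4x^3 + 2x^2 + 5x - 4) − 1501| < eps.
(4x^3 + 2x^2 + 5x - 4) − 1501 = 4x^3 + 2x^2 + 5x - 1505 = (x − 7)(4x^2 + 30x + 215).
So |(4x^3 + 2x^2 + 5x - 4) − 1501| = |x − 7|·|4x^2 + 30x + 215|.
Require delta ≤ 1. Then |x − 7| < 1 gives |x| < 8, and by the triangle inequality |4x^2 + 30x + 215| ≤ 4·8^2 + 30·8 + 215 = 711.
Hence |(4x^3 + 2x^2 + 5x - 4) − 1501| ≤ 711|x − 7| < eps provided |x − 7| < eps/711.
Choosing delta = min(1, eps/711) ensures both conditions, hence |(4x^3 + 2x^2 + 5x - 4) − 1501| < eps.

delta = min(1, eps/711)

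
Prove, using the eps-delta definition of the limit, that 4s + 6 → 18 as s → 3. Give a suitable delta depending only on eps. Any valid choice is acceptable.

delta = eps/4

Let eps > 0 be given. We need delta > 0 so that 0 < |s − 3| < delta implies |(4s + 6) − 18| < eps.
|(4s + 6) − 18| = |4s - 12| = 4|s − 3|.
So 4|s − 3| < eps exactly when |s − 3| < eps/4.
Choosing delta = eps/4 gives |(4s + 6) − 18| = 4|s − 3| < eps whenever |s − 3| < delta.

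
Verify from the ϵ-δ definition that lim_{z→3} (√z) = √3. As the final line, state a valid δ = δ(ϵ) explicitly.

Fix ϵ > 0. We want δ > 0 such that 0 < |z − 3| < δ implies |√z − √3| < ϵ.
Rationalise: √z − √3 = (z − 3)/(√z + √3), so |√z − √3| = |z − 3|/(√z + √3).
Restrict δ ≤ 3 so that |z − 3| < 3 forces z > 0, and then √z + √3 > √3.
Hence |√z − √3| < |z − 3|/√3, which is < ϵ once |z − 3| < √3·ϵ.
Take δ = min(3, √3·ϵ). If 0 < |z − 3| < δ then z > 0 and |√z − √3| < |z − 3|/√3 < ϵ.

δ = min(3, √3·ϵ)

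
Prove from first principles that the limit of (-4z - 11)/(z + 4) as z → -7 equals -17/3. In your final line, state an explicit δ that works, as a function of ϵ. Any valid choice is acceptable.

δ = min(3/2, (9/10)ϵ)

Suppose ϵ > 0. We want δ > 0 with 0 < |z + 7| < δ ⇒ |(-4z - 11)/(z + 4) + 17/3| < ϵ.
Combining over a common denominator, (-4z - 11)/(z + 4) + 17/3 = [(-4z - 11)·(-3) − 17·(z + 4)] / [(-3)·(z + 4)] = -5(z + 7) / ((-3)(z + 4)).
So |(-4z - 11)/(z + 4) + 17/3| = 5|z + 7| / (3·|z + 4|).
Require δ ≤ 3/2, so |z + 4| ≥ |-3| − |z + 7| > 3 − 3/2 = 3/2.
Hence |(-4z - 11)/(z + 4) + 17/3| < 5|z + 7|/(3·(3/2)) = (10/9)|z + 7|, which is < ϵ once |z + 7| < (9/10)ϵ.
Take δ = min(3/2, (9/10)ϵ). Then 0 < |z + 7| < δ forces both bounds, so |(-4z - 11)/(z + 4) + 17/3| < ϵ.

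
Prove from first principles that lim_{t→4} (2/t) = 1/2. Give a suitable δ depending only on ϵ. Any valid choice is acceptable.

Let ϵ > 0 be given. We seek δ > 0 such that 0 < |t − 4| < δ implies |2/t − (1/2)| < ϵ.
|2/t − (1/2)| = 2·|4 − t|/(4·|t|) = 2|t − 4|/(4|t|).
Require δ ≤ 2 so that |t| > 4 − 2 = 2, hence 4|t| > 8.
Then |2/t − (1/2)| < 2|t − 4|/8, which is < ϵ when |t − 4| < 4ϵ.
Take δ = min(2, 4ϵ). Then 0 < |t − 4| < δ gives both |t − 4| < 2 and |t − 4| < 4ϵ, so |2/t − (1/2)| < ϵ.

δ = min(2, 4ϵ)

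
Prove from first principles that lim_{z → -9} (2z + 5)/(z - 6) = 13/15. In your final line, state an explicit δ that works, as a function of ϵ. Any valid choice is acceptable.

δ = min(15/2, (225/34)ϵ)

Let ϵ > 0. We want δ > 0 with 0 < |z + 9| < δ ⇒ |(2z + 5)/(z - 6) − (13/15)| < ϵ.
Combining over a common denominator, (2z + 5)/(z - 6) − (13/15) = [(2z + 5)·(-15) − (-13)·(z - 6)] / [(-15)·(z - 6)] = -17(z + 9) / ((-15)(z - 6)).
So |(2z + 5)/(z - 6) − (13/15)| = 17|z + 9| / (15·|z − 6|).
Restrict δ ≤ 15/2. Then |z + 9| < 15/2 gives |z − 6| = |(z + 9) + (-15)| ≥ 15 − 15/2 = 15/2.
Hence |(2z + 5)/(z - 6) − (13/15)| < 17|z + 9|/(15·(15/2)) = (34/225)|z + 9|, which is < ϵ once |z + 9| < (225/34)ϵ.
Take δ = min(15/2, (225/34)ϵ). Then 0 < |z + 9| < δ forces both bounds, so |(2z + 5)/(z - 6) − (13/15)| < ϵ.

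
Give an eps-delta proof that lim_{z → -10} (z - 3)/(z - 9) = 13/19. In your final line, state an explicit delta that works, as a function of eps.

Suppose eps > 0. We want delta > 0 with 0 < |z + 10| < delta ⇒ |(z - 3)/(z - 9) − (13/19)| < eps.
Combining over a common denominator, (z - 3)/(z - 9) − (13/19) = [(z - 3)·(-19) − (-13)·(z - 9)] / [(-19)·(z - 9)] = -6(z + 10) / ((-19)(z - 9)).
So |(z - 3)/(z - 9) − (13/19)| = 6|z + 10| / (19·|z − 9|).
Restrict delta ≤ 19/2. Then |z + 10| < 19/2 gives |z − 9| = |(z + 10) + (-19)| ≥ 19 − 19/2 = 19/2.
Hence |(z - 3)/(z - 9) − (13/19)| < 6|z + 10|/(19·(19/2)) = (12/361)|z + 10|, which is < eps once |z + 10| < (361/12)eps.
Take delta = min(19/2, (361/12)eps). Then 0 < |z + 10| < delta forces both bounds, so |(z - 3)/(z - 9) − (13/19)| < eps.

delta = min(19/2, (361/12)eps)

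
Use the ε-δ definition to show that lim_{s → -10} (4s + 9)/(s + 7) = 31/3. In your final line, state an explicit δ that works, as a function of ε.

Let ε > 0 be given. We want δ > 0 with 0 < |s + 10| < δ ⇒ |(4s + 9)/(s + 7) − (31/3)| < ε.
Combining over a common denominator, (4s + 9)/(s + 7) − (31/3) = [(4s + 9)·(-3) − (-31)·(s + 7)] / [(-3)·(s + 7)] = 19(s + 10) / ((-3)(s + 7)).
So |(4s + 9)/(s + 7) − (31/3)| = 19|s + 10| / (3·|s + 7|).
Require δ ≤ 3/2, so |s + 7| ≥ |-3| − |s + 10| > 3 − 3/2 = 3/2.
Hence |(4s + 9)/(s + 7) − (31/3)| < 19|s + 10|/(3·(3/2)) = (38/9)|s + 10|, which is < ε once |s + 10| < (9/38)ε.
Take δ = min(3/2, (9/38)ε). Then 0 < |s + 10| < δ forces both bounds, so |(4s + 9)/(s + 7) − (31/3)| < ε.

δ = min(3/2, (9/38)ε)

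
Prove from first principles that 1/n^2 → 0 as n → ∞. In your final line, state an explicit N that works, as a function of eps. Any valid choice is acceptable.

Let eps > 0 be given. For n ≥ 1, |1/n^2 − 0| = 1/n^2.
1/n^2 < eps ⇔ n^2 > 1/eps ⇔ n > (1/eps)^{1/2}.
Take N = (1/eps)^{1/2}. Then n > N implies 1/n^2 < eps.

N = (1/eps)^{1/2}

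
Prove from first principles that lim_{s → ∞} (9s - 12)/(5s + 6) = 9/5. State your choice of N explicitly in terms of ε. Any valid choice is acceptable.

N = (114/25)/ε

Let ε > 0. We seek N > 0 such that s > N implies |(9s - 12)/(5s + 6) − (9/5)| < ε.
(9s - 12)/(5s + 6) − (9/5) = (5(9s - 12) − 9(5s + 6)) / (5(5s + 6)) = -114/(5(5s + 6)).
For s > 0 we have 5s + 6 > 5s, so |(9s - 12)/(5s + 6) − (9/5)| = 114/(5(5s + 6)) < 114/(5·5s) = (114/25)/s.
Thus |(9s - 12)/(5s + 6) − (9/5)| < ε whenever s > (114/25)/ε.
Take N = (114/25)/ε. If s > N then |(9s - 12)/(5s + 6) − (9/5)| < (114/25)/s < ε.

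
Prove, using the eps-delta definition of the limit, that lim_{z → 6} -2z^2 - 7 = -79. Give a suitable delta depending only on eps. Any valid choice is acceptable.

delta = min(2, eps/28)

Let eps > 0. We want delta > 0 such that 0 < |z − 6| < delta implies |(-2z^2 - 7) + 79| < eps.
(-2z^2 - 7) + 79 = -2z^2 + 72 = (z − 6)(-2z - 12).
So |(-2z^2 - 7) + 79| = |z − 6|·|-2z - 12|.
Assume first that |z − 6| < 2, so |z| < 8. Then |-2z - 12| ≤ 2·8 + 12 = 28.
Hence |(-2z^2 - 7) + 79| ≤ 28|z − 6| < eps provided |z − 6| < eps/28.
Take delta = min(2, eps/28). Then 0 < |z − 6| < delta gives both |z − 6| < 2 and |z − 6| < eps/28, so |(-2z^2 - 7) + 79| < eps.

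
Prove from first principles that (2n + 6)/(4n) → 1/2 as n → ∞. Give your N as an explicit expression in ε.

N = (3/2)/ε

Suppose ε > 0. For n ≥ 1, |(2n + 6)/(4n) − (1/2)| = |24|/(4(4n)) = 24/(4(4n)).
Since 4n ≥ 4n for n ≥ 1, this is ≤ 24/(4·4n) = (3/2)/n.
So |(2n + 6)/(4n) − (1/2)| < ε whenever n > (3/2)/ε.
Take N = (3/2)/ε. If n > N then |(2n + 6)/(4n) − (1/2)| ≤ (3/2)/n < ε.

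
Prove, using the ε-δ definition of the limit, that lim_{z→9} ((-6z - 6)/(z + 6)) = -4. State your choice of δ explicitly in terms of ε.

δ = min(15/2, (15/4)ε)

Suppose ε > 0. We want δ > 0 with 0 < |z − 9| < δ ⇒ |(-6z - 6)/(z + 6) + 4| < ε.
Combining over a common denominator, (-6z - 6)/(z + 6) + 4 = [(-6z - 6)·15 − (-60)·(z + 6)] / [15·(z + 6)] = -30(z − 9) / (15(z + 6)).
So |(-6z - 6)/(z + 6) + 4| = 30|z − 9| / (15·|z + 6|).
Restrict δ ≤ 15/2. Then |z − 9| < 15/2 gives |z + 6| = |(z − 9) + 15| ≥ 15 − 15/2 = 15/2.
Hence |(-6z - 6)/(z + 6) + 4| < 30|z − 9|/(15·(15/2)) = (4/15)|z − 9|, which is < ε once |z − 9| < (15/4)ε.
Take δ = min(15/2, (15/4)ε). Then 0 < |z − 9| < δ forces both bounds, so |(-6z - 6)/(z + 6) + 4| < ε.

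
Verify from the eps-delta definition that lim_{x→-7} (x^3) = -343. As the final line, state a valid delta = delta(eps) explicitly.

delta = min(2, eps/193)

Suppose eps > 0. We seek delta > 0 with 0 < |x + 7| < delta ⇒ |x^3 + 343| < eps.
Factor: x^3 + 343 = (x + 7)(x^2 - 7x + 49), so |x^3 + 343| = |x + 7|·|x^2 - 7x + 49|.
Impose delta ≤ 2 so that |x| < 9; then |x^2 - 7x + 49| ≤ 193.
Hence |x^3 + 343| ≤ 193|x + 7|, which is < eps once |x + 7| < eps/193.
Take delta = min(2, eps/193). If 0 < |x + 7| < delta then both bounds hold and |x^3 + 343| ≤ 193|x + 7| < 193·(eps/193) = eps.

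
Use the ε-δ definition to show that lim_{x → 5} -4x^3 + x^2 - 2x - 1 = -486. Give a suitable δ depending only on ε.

Let ε > 0. We want δ > 0 such that 0 < |x − 5| < δ implies |(-4x^3 + x^2 - 2x - 1) + 486| < ε.
(-4x^3 + x^2 - 2x - 1) + 486 = -4x^3 + x^2 - 2x + 485 = (x − 5)(-4x^2 - 19x - 97).
So |(-4x^3 + x^2 - 2x - 1) + 486| = |x − 5|·|-4x^2 - 19x - 97|.
Require δ ≤ 2. Then |x − 5| < 2 gives |x| < 7, and by the triangle inequality |-4x^2 - 19x - 97| ≤ 4·7^2 + 19·7 + 97 = 426.
Hence |(-4x^3 + x^2 - 2x - 1) + 486| ≤ 426|x − 5| < ε provided |x − 5| < ε/426.
Take δ = min(2, ε/426). Then 0 < |x − 5| < δ gives both |x − 5| < 2 and |x − 5| < ε/426, so |(-4x^3 + x^2 - 2x - 1) + 486| < ε.

δ = min(2, ε/426)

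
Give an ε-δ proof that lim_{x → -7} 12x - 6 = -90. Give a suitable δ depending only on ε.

Suppose ε > 0. We need δ > 0 so that 0 < |x + 7| < δ implies |(12x - 6) + 90| < ε.
Since (12x - 6) + 90 = 12(x + 7), we have |(12x - 6) + 90| = 12|x + 7|.
Thus it suffices that |x + 7| < ε/12.
Take δ = ε/12. If 0 < |x + 7| < δ then |(12x - 6) + 90| = 12|x + 7| < 12·(ε/12) = ε.

δ = ε/12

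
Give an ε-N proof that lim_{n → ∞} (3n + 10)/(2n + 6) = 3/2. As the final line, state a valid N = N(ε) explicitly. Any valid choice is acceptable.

Fix ε > 0. For n ≥ 1, |(3n + 10)/(2n + 6) − (3/2)| = |2|/(2(2n + 6)) = 2/(2(2n + 6)).
Since 2n + 6 ≥ 2n for n ≥ 1, this is ≤ 2/(2·2n) = (1/2)/n.
So |(3n + 10)/(2n + 6) − (3/2)| < ε whenever n > (1/2)/ε.
Take N = (1/2)/ε. If n > N then |(3n + 10)/(2n + 6) − (3/2)| ≤ (1/2)/n < ε.

N = (1/2)/ε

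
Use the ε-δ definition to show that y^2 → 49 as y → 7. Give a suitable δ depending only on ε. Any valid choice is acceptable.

Let ε > 0 be given. We seek δ > 0 with 0 < |y − 7| < δ ⇒ |y^2 − 49| < ε.
Factor: y^2 − 49 = (y − 7)(y + 7), so |y^2 − 49| = |y − 7|·|y + 7|.
Restrict δ ≤ 1. Then |y − 7| < 1 gives |y| < 8, so by the triangle inequality |y + 7| ≤ 8 + 7 = 15.
Hence |y^2 − 49| ≤ 15|y − 7|, which is < ε once |y − 7| < ε/15.
Take δ = min(1, ε/15). If 0 < |y − 7| < δ then both bounds hold and |y^2 − 49| ≤ 15|y − 7| < 15·(ε/15) = ε.

δ = min(1, ε/15)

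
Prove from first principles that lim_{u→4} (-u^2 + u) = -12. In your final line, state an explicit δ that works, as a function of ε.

δ = min(1, ε/8)

Fix ε > 0. We want δ > 0 such that 0 < |u − 4| < δ implies |(-u^2 + u) + 12| < ε.
(-u^2 + u) + 12 = -u^2 + u + 12 = (u − 4)(-u - 3).
So |(-u^2 + u) + 12| = |u − 4|·|-u - 3|.
Require δ ≤ 1. Then |u − 4| < 1 gives |u| < 5, and by the triangle inequality |-u - 3| ≤ 5 + 3 = 8.
Hence |(-u^2 + u) + 12| ≤ 8|u − 4| < ε provided |u − 4| < ε/8.
Take δ = min(1, ε/8). Then 0 < |u − 4| < δ gives both |u − 4| < 1 and |u − 4| < ε/8, so |(-u^2 + u) + 12| < ε.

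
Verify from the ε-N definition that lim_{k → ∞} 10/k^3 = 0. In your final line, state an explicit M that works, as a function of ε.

M = (10/ε)^{1/3}

Let ε > 0. For k ≥ 1, |10/k^3 − 0| = 10/k^3.
10/k^3 < ε ⇔ k^3 > 10/ε ⇔ k > (10/ε)^{1/3}.
Take M = (10/ε)^{1/3}. Then k > M implies 10/k^3 < ε.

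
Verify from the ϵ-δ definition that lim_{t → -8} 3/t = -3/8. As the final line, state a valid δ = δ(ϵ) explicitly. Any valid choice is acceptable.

Suppose ϵ > 0. We seek δ > 0 such that 0 < |t + 8| < δ implies |3/t + 3/8| < ϵ.
|3/t + 3/8| = 3·|-8 − t|/(8·|t|) = 3|t + 8|/(8|t|).
Require δ ≤ 4 so that |t| > 8 − 4 = 4, hence 8|t| > 32.
Then |3/t + 3/8| < 3|t + 8|/32, which is < ϵ when |t + 8| < (32/3)ϵ.
Take δ = min(4, (32/3)ϵ). Then 0 < |t + 8| < δ gives both |t + 8| < 4 and |t + 8| < (32/3)ϵ, so |3/t + 3/8| < ϵ.

δ = min(4, (32/3)ϵ)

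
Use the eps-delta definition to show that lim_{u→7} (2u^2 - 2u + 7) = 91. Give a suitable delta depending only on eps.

Let eps > 0 be given. We want delta > 0 such that 0 < |u − 7| < delta implies |(2u^2 - 2u + 7) − 91| < eps.
(2u^2 - 2u + 7) − 91 = 2u^2 - 2u - 84 = (u − 7)(2u + 12).
So |(2u^2 - 2u + 7) − 91| = |u − 7|·|2u + 12|.
Assume first that |u − 7| < 1, so |u| < 8. Then |2u + 12| ≤ 2·8 + 12 = 28.
Hence |(2u^2 - 2u + 7) − 91| ≤ 28|u − 7| < eps provided |u − 7| < eps/28.
Take delta = min(1, eps/28). Then 0 < |u − 7| < delta gives both |u − 7| < 1 and |u − 7| < eps/28, so |(2u^2 - 2u + 7) − 91| < eps.

delta = min(1, eps/28)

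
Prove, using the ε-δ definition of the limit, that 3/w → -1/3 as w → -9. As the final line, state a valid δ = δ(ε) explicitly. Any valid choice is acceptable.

Fix ε > 0. We seek δ > 0 such that 0 < |w + 9| < δ implies |3/w + 1/3| < ε.
|3/w + 1/3| = 3·|-9 − w|/(9·|w|) = 3|w + 9|/(9|w|).
Restrict δ ≤ 9/2. Then |w + 9| < 9/2 gives |w| > 9/2, so 9|w| > 81/2.
Then |3/w + 1/3| < 3|w + 9|/(81/2), which is < ε when |w + 9| < (27/2)ε.
Take δ = min(9/2, (27/2)ε). Then 0 < |w + 9| < δ gives both |w + 9| < 9/2 and |w + 9| < (27/2)ε, so |3/w + 1/3| < ε.

δ = min(9/2, (27/2)ε)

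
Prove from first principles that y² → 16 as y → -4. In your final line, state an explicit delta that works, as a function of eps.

delta = min(2, eps/10)

Let eps > 0 be given. We seek delta > 0 with 0 < |y + 4| < delta ⇒ |y² − 16| < eps.
Factor: y² − 16 = (y + 4)(y - 4), so |y² − 16| = |y + 4|·|y - 4|.
Restrict delta ≤ 2. Then |y + 4| < 2 gives |y| < 6, so by the triangle inequality |y - 4| ≤ 6 + 4 = 10.
Hence |y² − 16| ≤ 10|y + 4|, which is < eps once |y + 4| < eps/10.
Take delta = min(2, eps/10). If 0 < |y + 4| < delta then both bounds hold and |y² − 16| ≤ 10|y + 4| < 10·(eps/10) = eps.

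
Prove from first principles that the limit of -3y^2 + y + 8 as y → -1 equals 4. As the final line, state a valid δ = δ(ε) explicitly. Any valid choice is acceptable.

δ = min(1, ε/10)

Suppose ε > 0. We want δ > 0 such that 0 < |y + 1| < δ implies |(-3y^2 + y + 8) − 4| < ε.
(-3y^2 + y + 8) − 4 = -3y^2 + y + 4 = (y + 1)(-3y + 4).
So |(-3y^2 + y + 8) − 4| = |y + 1|·|-3y + 4|.
Assume first that |y + 1| < 1, so |y| < 2. Then |-3y + 4| ≤ 3·2 + 4 = 10.
Hence |(-3y^2 + y + 8) − 4| ≤ 10|y + 1| < ε provided |y + 1| < ε/10.
Choosing δ = min(1, ε/10) ensures both conditions, hence |(-3y^2 + y + 8) − 4| < ε.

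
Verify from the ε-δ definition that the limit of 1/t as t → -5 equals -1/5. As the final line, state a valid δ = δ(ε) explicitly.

δ = min(5/2, (25/2)ε)

Let ε > 0 be given. We seek δ > 0 such that 0 < |t + 5| < δ implies |1/t + 1/5| < ε.
|1/t + 1/5| = |-5 − t|/(5·|t|) = |t + 5|/(5|t|).
Restrict δ ≤ 5/2. Then |t + 5| < 5/2 gives |t| > 5/2, so 5|t| > 25/2.
Then |1/t + 1/5| < |t + 5|/(25/2), which is < ε when |t + 5| < (25/2)ε.
Take δ = min(5/2, (25/2)ε). Then 0 < |t + 5| < δ gives both |t + 5| < 5/2 and |t + 5| < (25/2)ε, so |1/t + 1/5| < ε.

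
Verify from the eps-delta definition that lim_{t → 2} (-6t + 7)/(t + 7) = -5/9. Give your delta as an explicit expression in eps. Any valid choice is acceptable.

Fix eps > 0. We want delta > 0 with 0 < |t − 2| < delta ⇒ |(-6t + 7)/(t + 7) + 5/9| < eps.
Combining over a common denominator, (-6t + 7)/(t + 7) + 5/9 = [(-6t + 7)·9 − (-5)·(t + 7)] / [9·(t + 7)] = -49(t − 2) / (9(t + 7)).
So |(-6t + 7)/(t + 7) + 5/9| = 49|t − 2| / (9·|t + 7|).
Restrict delta ≤ 9/2. Then |t − 2| < 9/2 gives |t + 7| = |(t − 2) + 9| ≥ 9 − 9/2 = 9/2.
Hence |(-6t + 7)/(t + 7) + 5/9| < 49|t − 2|/(9·(9/2)) = (98/81)|t − 2|, which is < eps once |t − 2| < (81/98)eps.
Take delta = min(9/2, (81/98)eps). Then 0 < |t − 2| < delta forces both bounds, so |(-6t + 7)/(t + 7) + 5/9| < eps.

delta = min(9/2, (81/98)eps)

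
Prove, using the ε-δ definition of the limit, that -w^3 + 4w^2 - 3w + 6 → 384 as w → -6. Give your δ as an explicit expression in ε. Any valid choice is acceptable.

Suppose ε > 0. We want δ > 0 such that 0 < |w + 6| < δ implies |(-w^3 + 4w^2 - 3w + 6) − 384| < ε.
(-w^3 + 4w^2 - 3w + 6) − 384 = -w^3 + 4w^2 - 3w - 378 = (w + 6)(-w^2 + 10w - 63).
So |(-w^3 + 4w^2 - 3w + 6) − 384| = |w + 6|·|-w^2 + 10w - 63|.
Require δ ≤ 1. Then |w + 6| < 1 gives |w| < 7, and by the triangle inequality |-w^2 + 10w - 63| ≤ 7^2 + 10·7 + 63 = 182.
Hence |(-w^3 + 4w^2 - 3w + 6) − 384| ≤ 182|w + 6| < ε provided |w + 6| < ε/182.
Choosing δ = min(1, ε/182) ensures both conditions, hence |(-w^3 + 4w^2 - 3w + 6) − 384| < ε.

δ = min(1, ε/182)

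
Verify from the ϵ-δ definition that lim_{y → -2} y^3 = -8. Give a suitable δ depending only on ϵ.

Fix ϵ > 0. We seek δ > 0 with 0 < |y + 2| < δ ⇒ |y^3 + 8| < ϵ.
Factor: y^3 + 8 = (y + 2)(y^2 - 2y + 4), so |y^3 + 8| = |y + 2|·|y^2 - 2y + 4|.
Impose δ ≤ 1 so that |y| < 3; then |y^2 - 2y + 4| ≤ 19.
Hence |y^3 + 8| ≤ 19|y + 2|, which is < ϵ once |y + 2| < ϵ/19.
Take δ = min(1, ϵ/19). If 0 < |y + 2| < δ then both bounds hold and |y^3 + 8| ≤ 19|y + 2| < 19·(ϵ/19) = ϵ.

δ = min(1, ϵ/19)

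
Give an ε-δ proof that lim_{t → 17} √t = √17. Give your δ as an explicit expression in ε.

Suppose ε > 0. We want δ > 0 such that 0 < |t − 17| < δ implies |√t − √17| < ε.
Multiplying by the conjugate, |√t − √17| = |t − 17|/(√t + √17).
Restrict δ ≤ 17 so that |t − 17| < 17 forces t > 0, and then √t + √17 > √17.
Hence |√t − √17| < |t − 17|/√17, which is < ε once |t − 17| < √17·ε.
Take δ = min(17, √17·ε). If 0 < |t − 17| < δ then t > 0 and |√t − √17| < |t − 17|/√17 < ε.

δ = min(17, √17·ε)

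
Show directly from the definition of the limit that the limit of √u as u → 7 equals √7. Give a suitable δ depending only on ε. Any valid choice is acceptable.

Fix ε > 0. We want δ > 0 such that 0 < |u − 7| < δ implies |√u − √7| < ε.
Multiplying by the conjugate, |√u − √7| = |u − 7|/(√u + √7).
Restrict δ ≤ 7 so that |u − 7| < 7 forces u > 0, and then √u + √7 > √7.
Hence |√u − √7| < |u − 7|/√7, which is < ε once |u − 7| < √7·ε.
Take δ = min(7, √7·ε). If 0 < |u − 7| < δ then u > 0 and |√u − √7| < |u − 7|/√7 < ε.

δ = min(7, √7·ε)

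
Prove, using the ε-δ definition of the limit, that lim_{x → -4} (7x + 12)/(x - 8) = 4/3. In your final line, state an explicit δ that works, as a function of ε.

δ = min(6, (18/17)ε)

Let ε > 0. We want δ > 0 with 0 < |x + 4| < δ ⇒ |(7x + 12)/(x - 8) − (4/3)| < ε.
Combining over a common denominator, (7x + 12)/(x - 8) − (4/3) = [(7x + 12)·(-12) − (-16)·(x - 8)] / [(-12)·(x - 8)] = -68(x + 4) / ((-12)(x - 8)).
So |(7x + 12)/(x - 8) − (4/3)| = 68|x + 4| / (12·|x − 8|).
Require δ ≤ 6, so |x − 8| ≥ |-12| − |x + 4| > 12 − 6 = 6.
Hence |(7x + 12)/(x - 8) − (4/3)| < 68|x + 4|/(12·6) = (17/18)|x + 4|, which is < ε once |x + 4| < (18/17)ε.
Take δ = min(6, (18/17)ε). Then 0 < |x + 4| < δ forces both bounds, so |(7x + 12)/(x - 8) − (4/3)| < ε.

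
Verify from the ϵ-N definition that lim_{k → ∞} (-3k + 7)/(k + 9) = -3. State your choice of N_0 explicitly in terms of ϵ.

Let ϵ > 0 be given. For k ≥ 1, |(-3k + 7)/(k + 9) + 3| = |34|/((k + 9)) = 34/((k + 9)).
Since k + 9 ≥ k for k ≥ 1, this is ≤ 34/(k) = 34/k.
So |(-3k + 7)/(k + 9) + 3| < ϵ whenever k > 34/ϵ.
Take N_0 = 34/ϵ. If k > N_0 then |(-3k + 7)/(k + 9) + 3| ≤ 34/k < ϵ.

N_0 = 34/ϵ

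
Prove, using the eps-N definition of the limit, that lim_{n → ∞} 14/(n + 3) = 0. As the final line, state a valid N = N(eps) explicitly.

Fix eps > 0. For n ≥ 1, |14/(n + 3) − 0| = 14/(n + 3) ≤ 14/n.
We need 14/n < eps, i.e. n > 14/eps.
Take N = 14/eps. If n > N then |14/(n + 3)| ≤ 14/n < eps.

N = 14/eps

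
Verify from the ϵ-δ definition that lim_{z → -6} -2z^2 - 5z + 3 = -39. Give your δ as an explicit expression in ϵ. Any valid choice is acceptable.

δ = min(2, ϵ/23)

Suppose ϵ > 0. We want δ > 0 such that 0 < |z + 6| < δ implies |(-2z^2 - 5z + 3) + 39| < ϵ.
(-2z^2 - 5z + 3) + 39 = -2z^2 - 5z + 42 = (z + 6)(-2z + 7).
So |(-2z^2 - 5z + 3) + 39| = |z + 6|·|-2z + 7|.
Assume first that |z + 6| < 2, so |z| < 8. Then |-2z + 7| ≤ 2·8 + 7 = 23.
Hence |(-2z^2 - 5z + 3) + 39| ≤ 23|z + 6| < ϵ provided |z + 6| < ϵ/23.
Choosing δ = min(2, ϵ/23) ensures both conditions, hence |(-2z^2 - 5z + 3) + 39| < ϵ.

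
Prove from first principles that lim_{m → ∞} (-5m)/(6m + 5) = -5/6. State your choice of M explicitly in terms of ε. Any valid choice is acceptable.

Let ε > 0 be given. For m ≥ 1, |(-5m)/(6m + 5) + 5/6| = |25|/(6(6m + 5)) = 25/(6(6m + 5)).
Since 6m + 5 ≥ 6m for m ≥ 1, this is ≤ 25/(6·6m) = (25/36)/m.
So |(-5m)/(6m + 5) + 5/6| < ε whenever m > (25/36)/ε.
Take M = (25/36)/ε. If m > M then |(-5m)/(6m + 5) + 5/6| ≤ (25/36)/m < ε.

M = (25/36)/ε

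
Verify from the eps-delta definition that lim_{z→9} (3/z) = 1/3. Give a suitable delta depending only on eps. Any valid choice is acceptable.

delta = min(9/2, (27/2)eps)

Suppose eps > 0. We seek delta > 0 such that 0 < |z − 9| < delta implies |3/z − (1/3)| < eps.
|3/z − (1/3)| = 3·|9 − z|/(9·|z|) = 3|z − 9|/(9|z|).
Require delta ≤ 9/2 so that |z| > 9 − 9/2 = 9/2, hence 9|z| > 81/2.
Then |3/z − (1/3)| < 3|z − 9|/(81/2), which is < eps when |z − 9| < (27/2)eps.
Take delta = min(9/2, (27/2)eps). Then 0 < |z − 9| < delta gives both |z − 9| < 9/2 and |z − 9| < (27/2)eps, so |3/z − (1/3)| < eps.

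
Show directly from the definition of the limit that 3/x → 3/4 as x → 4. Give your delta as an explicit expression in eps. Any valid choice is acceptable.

delta = min(2, (8/3)eps)

Let eps > 0 be given. We seek delta > 0 such that 0 < |x − 4| < delta implies |3/x − (3/4)| < eps.
|3/x − (3/4)| = 3·|4 − x|/(4·|x|) = 3|x − 4|/(4|x|).
Restrict delta ≤ 2. Then |x − 4| < 2 gives |x| > 2, so 4|x| > 8.
Then |3/x − (3/4)| < 3|x − 4|/8, which is < eps when |x − 4| < (8/3)eps.
Take delta = min(2, (8/3)eps). Then 0 < |x − 4| < delta gives both |x − 4| < 2 and |x − 4| < (8/3)eps, so |3/x − (3/4)| < eps.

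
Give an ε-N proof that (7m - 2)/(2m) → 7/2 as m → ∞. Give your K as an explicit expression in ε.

Let ε > 0 be given. For m ≥ 1, |(7m - 2)/(2m) − (7/2)| = |-4|/(2(2m)) = 4/(2(2m)).
Since 2m ≥ 2m for m ≥ 1, this is ≤ 4/(2·2m) = 1/m.
So |(7m - 2)/(2m) − (7/2)| < ε whenever m > 1/ε.
Take K = 1/ε. If m > K then |(7m - 2)/(2m) − (7/2)| ≤ 1/m < ε.

K = 1/ε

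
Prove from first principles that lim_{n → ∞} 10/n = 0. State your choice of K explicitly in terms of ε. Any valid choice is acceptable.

Let ε > 0 be given. For n ≥ 1, |10/n − 0| = 10/(n) ≤ 10/n.
We need 10/n < ε, i.e. n > 10/ε.
Take K = 10/ε. If n > K then |10/n| ≤ 10/n < ε.

K = 10/ε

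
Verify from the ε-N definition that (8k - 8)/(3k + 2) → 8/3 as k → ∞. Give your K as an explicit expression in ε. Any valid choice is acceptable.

Let ε > 0. For k ≥ 1, |(8k - 8)/(3k + 2) − (8/3)| = |-40|/(3(3k + 2)) = 40/(3(3k + 2)).
Since 3k + 2 ≥ 3k for k ≥ 1, this is ≤ 40/(3·3k) = (40/9)/k.
So |(8k - 8)/(3k + 2) − (8/3)| < ε whenever k > (40/9)/ε.
Take K = (40/9)/ε. If k > K then |(8k - 8)/(3k + 2) − (8/3)| ≤ (40/9)/k < ε.

K = (40/9)/ε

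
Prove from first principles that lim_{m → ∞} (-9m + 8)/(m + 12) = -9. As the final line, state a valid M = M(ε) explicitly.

M = 116/ε

Let ε > 0 be given. For m ≥ 1, |(-9m + 8)/(m + 12) + 9| = |116|/((m + 12)) = 116/((m + 12)).
Since m + 12 ≥ m for m ≥ 1, this is ≤ 116/(m) = 116/m.
So |(-9m + 8)/(m + 12) + 9| < ε whenever m > 116/ε.
Take M = 116/ε. If m > M then |(-9m + 8)/(m + 12) + 9| ≤ 116/m < ε.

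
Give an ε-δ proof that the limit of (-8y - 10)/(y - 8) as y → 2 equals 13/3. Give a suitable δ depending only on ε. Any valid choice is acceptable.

Fix ε > 0. We want δ > 0 with 0 < |y − 2| < δ ⇒ |(-8y - 10)/(y - 8) − (13/3)| < ε.
Combining over a common denominator, (-8y - 10)/(y - 8) − (13/3) = [(-8y - 10)·(-6) − (-26)·(y - 8)] / [(-6)·(y - 8)] = 74(y − 2) / ((-6)(y - 8)).
So |(-8y - 10)/(y - 8) − (13/3)| = 74|y − 2| / (6·|y − 8|).
Restrict δ ≤ 3. Then |y − 2| < 3 gives |y − 8| = |(y − 2) + (-6)| ≥ 6 − 3 = 3.
Hence |(-8y - 10)/(y - 8) − (13/3)| < 74|y − 2|/(6·3) = (37/9)|y − 2|, which is < ε once |y − 2| < (9/37)ε.
Take δ = min(3, (9/37)ε). Then 0 < |y − 2| < δ forces both bounds, so |(-8y - 10)/(y - 8) − (13/3)| < ε.

δ = min(3, (9/37)ε)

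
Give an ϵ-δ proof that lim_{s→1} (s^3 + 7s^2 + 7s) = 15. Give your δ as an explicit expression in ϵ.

Suppose ϵ > 0. We want δ > 0 such that 0 < |s − 1| < δ implies |(s^3 + 7s^2 + 7s) − 15| < ϵ.
(s^3 + 7s^2 + 7s) − 15 = s^3 + 7s^2 + 7s - 15 = (s − 1)(s^2 + 8s + 15).
So |(s^3 + 7s^2 + 7s) − 15| = |s − 1|·|s^2 + 8s + 15|.
Assume first that |s − 1| < 1, so |s| < 2. Then |s^2 + 8s + 15| ≤ 2^2 + 8·2 + 15 = 35.
Hence |(s^3 + 7s^2 + 7s) − 15| ≤ 35|s − 1| < ϵ provided |s − 1| < ϵ/35.
Choosing δ = min(1, ϵ/35) ensures both conditions, hence |(s^3 + 7s^2 + 7s) − 15| < ϵ.

δ = min(1, ϵ/35)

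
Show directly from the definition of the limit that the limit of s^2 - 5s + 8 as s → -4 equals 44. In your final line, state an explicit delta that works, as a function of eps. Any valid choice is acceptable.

delta = min(2, eps/15)

Let eps > 0. We want delta > 0 such that 0 < |s + 4| < delta implies |(s^2 - 5s + 8) − 44| < eps.
(s^2 - 5s + 8) − 44 = s^2 - 5s - 36 = (s + 4)(s - 9).
So |(s^2 - 5s + 8) − 44| = |s + 4|·|s - 9|.
Assume first that |s + 4| < 2, so |s| < 6. Then |s - 9| ≤ 6 + 9 = 15.
Hence |(s^2 - 5s + 8) − 44| ≤ 15|s + 4| < eps provided |s + 4| < eps/15.
Choosing delta = min(2, eps/15) ensures both conditions, hence |(s^2 - 5s + 8) − 44| < eps.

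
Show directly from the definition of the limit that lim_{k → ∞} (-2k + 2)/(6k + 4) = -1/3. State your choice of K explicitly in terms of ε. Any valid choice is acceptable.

K = (5/9)/ε

Let ε > 0 be given. For k ≥ 1, |(-2k + 2)/(6k + 4) + 1/3| = |20|/(6(6k + 4)) = 20/(6(6k + 4)).
Since 6k + 4 ≥ 6k for k ≥ 1, this is ≤ 20/(6·6k) = (5/9)/k.
So |(-2k + 2)/(6k + 4) + 1/3| < ε whenever k > (5/9)/ε.
Take K = (5/9)/ε. If k > K then |(-2k + 2)/(6k + 4) + 1/3| ≤ (5/9)/k < ε.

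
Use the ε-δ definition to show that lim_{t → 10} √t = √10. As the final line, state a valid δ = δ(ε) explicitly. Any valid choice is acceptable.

δ = min(10, √10·ε)

Let ε > 0. We want δ > 0 such that 0 < |t − 10| < δ implies |√t − √10| < ε.
Rationalise: √t − √10 = (t − 10)/(√t + √10), so |√t − √10| = |t − 10|/(√t + √10).
Restrict δ ≤ 10 so that |t − 10| < 10 forces t > 0, and then √t + √10 > √10.
Hence |√t − √10| < |t − 10|/√10, which is < ε once |t − 10| < √10·ε.
Take δ = min(10, √10·ε). If 0 < |t − 10| < δ then t > 0 and |√t − √10| < |t − 10|/√10 < ε.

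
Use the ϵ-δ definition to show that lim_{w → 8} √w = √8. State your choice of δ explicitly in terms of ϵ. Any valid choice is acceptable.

Suppose ϵ > 0. We want δ > 0 such that 0 < |w − 8| < δ implies |√w − √8| < ϵ.
Rationalise: √w − √8 = (w − 8)/(√w + √8), so |√w − √8| = |w − 8|/(√w + √8).
Restrict δ ≤ 8 so that |w − 8| < 8 forces w > 0, and then √w + √8 > √8.
Hence |√w − √8| < |w − 8|/√8, which is < ϵ once |w − 8| < √8·ϵ.
Take δ = min(8, √8·ϵ). If 0 < |w − 8| < δ then w > 0 and |√w − √8| < |w − 8|/√8 < ϵ.

δ = min(8, √8·ϵ)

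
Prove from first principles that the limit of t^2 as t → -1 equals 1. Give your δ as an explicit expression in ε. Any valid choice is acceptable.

Let ε > 0 be given. We seek δ > 0 with 0 < |t + 1| < δ ⇒ |t^2 − 1| < ε.
Factor: t^2 − 1 = (t + 1)(t - 1), so |t^2 − 1| = |t + 1|·|t - 1|.
Restrict δ ≤ 1. Then |t + 1| < 1 gives |t| < 2, so by the triangle inequality |t - 1| ≤ 2 + 1 = 3.
Hence |t^2 − 1| ≤ 3|t + 1|, which is < ε once |t + 1| < ε/3.
Take δ = min(1, ε/3). If 0 < |t + 1| < δ then both bounds hold and |t^2 − 1| ≤ 3|t + 1| < 3·(ε/3) = ε.

δ = min(1, ε/3)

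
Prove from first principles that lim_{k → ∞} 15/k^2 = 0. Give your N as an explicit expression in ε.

N = (15/ε)^{1/2}

Fix ε > 0. For k ≥ 1, |15/k^2 − 0| = 15/k^2.
15/k^2 < ε ⇔ k^2 > 15/ε ⇔ k > (15/ε)^{1/2}.
Take N = (15/ε)^{1/2}. Then k > N implies 15/k^2 < ε.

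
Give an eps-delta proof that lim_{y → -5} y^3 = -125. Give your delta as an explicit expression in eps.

Let eps > 0. We seek delta > 0 with 0 < |y + 5| < delta ⇒ |y^3 + 125| < eps.
Factor: y^3 + 125 = (y + 5)(y^2 - 5y + 25), so |y^3 + 125| = |y + 5|·|y^2 - 5y + 25|.
Restrict delta ≤ 1. Then |y + 5| < 1 gives |y| < 6, so by the triangle inequality |y^2 - 5y + 25| ≤ 6^2 + 5·6 + 25 = 91.
Hence |y^3 + 125| ≤ 91|y + 5|, which is < eps once |y + 5| < eps/91.
Take delta = min(1, eps/91). If 0 < |y + 5| < delta then both bounds hold and |y^3 + 125| ≤ 91|y + 5| < 91·(eps/91) = eps.

delta = min(1, eps/91)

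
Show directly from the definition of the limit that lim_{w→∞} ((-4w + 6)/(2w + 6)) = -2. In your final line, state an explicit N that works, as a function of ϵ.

Fix ϵ > 0. We seek N > 0 such that w > N implies |(-4w + 6)/(2w + 6) + 2| < ϵ.
(-4w + 6)/(2w + 6) + 2 = (2(-4w + 6) − (-4)(2w + 6)) / (2(2w + 6)) = 36/(2(2w + 6)).
For w > 0 we have 2w + 6 > 2w, so |(-4w + 6)/(2w + 6) + 2| = 36/(2(2w + 6)) < 36/(2·2w) = 9/w.
Thus |(-4w + 6)/(2w + 6) + 2| < ϵ whenever w > 9/ϵ.
Take N = 9/ϵ. If w > N then |(-4w + 6)/(2w + 6) + 2| < 9/w < ϵ.

N = 9/ϵ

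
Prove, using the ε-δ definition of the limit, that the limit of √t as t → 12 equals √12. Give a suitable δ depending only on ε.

Suppose ε > 0. We want δ > 0 such that 0 < |t − 12| < δ implies |√t − √12| < ε.
Rationalise: √t − √12 = (t − 12)/(√t + √12), so |√t − √12| = |t − 12|/(√t + √12).
Restrict δ ≤ 12 so that |t − 12| < 12 forces t > 0, and then √t + √12 > √12.
Hence |√t − √12| < |t − 12|/√12, which is < ε once |t − 12| < √12·ε.
Take δ = min(12, √12·ε). If 0 < |t − 12| < δ then t > 0 and |√t − √12| < |t − 12|/√12 < ε.

δ = min(12, √12·ε)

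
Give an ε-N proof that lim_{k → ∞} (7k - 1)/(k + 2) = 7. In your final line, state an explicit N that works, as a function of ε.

N = 15/ε

Suppose ε > 0. For k ≥ 1, |(7k - 1)/(k + 2) − 7| = |-15|/((k + 2)) = 15/((k + 2)).
Since k + 2 ≥ k for k ≥ 1, this is ≤ 15/(k) = 15/k.
So |(7k - 1)/(k + 2) − 7| < ε whenever k > 15/ε.
Take N = 15/ε. If k > N then |(7k - 1)/(k + 2) − 7| ≤ 15/k < ε.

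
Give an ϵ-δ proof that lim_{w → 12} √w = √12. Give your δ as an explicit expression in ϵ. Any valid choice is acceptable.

δ = min(12, √12·ϵ)

Let ϵ > 0 be given. We want δ > 0 such that 0 < |w − 12| < δ implies |√w − √12| < ϵ.
Multiplying by the conjugate, |√w − √12| = |w − 12|/(√w + √12).
Restrict δ ≤ 12 so that |w − 12| < 12 forces w > 0, and then √w + √12 > √12.
Hence |√w − √12| < |w − 12|/√12, which is < ϵ once |w − 12| < √12·ϵ.
Take δ = min(12, √12·ϵ). If 0 < |w − 12| < δ then w > 0 and |√w − √12| < |w − 12|/√12 < ϵ.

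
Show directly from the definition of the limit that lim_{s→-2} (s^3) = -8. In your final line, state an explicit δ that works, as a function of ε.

Let ε > 0 be given. We seek δ > 0 with 0 < |s + 2| < δ ⇒ |s^3 + 8| < ε.
Factor: s^3 + 8 = (s + 2)(s^2 - 2s + 4), so |s^3 + 8| = |s + 2|·|s^2 - 2s + 4|.
Impose δ ≤ 1 so that |s| < 3; then |s^2 - 2s + 4| ≤ 19.
Hence |s^3 + 8| ≤ 19|s + 2|, which is < ε once |s + 2| < ε/19.
Take δ = min(1, ε/19). If 0 < |s + 2| < δ then both bounds hold and |s^3 + 8| ≤ 19|s + 2| < 19·(ε/19) = ε.

δ = min(1, ε/19)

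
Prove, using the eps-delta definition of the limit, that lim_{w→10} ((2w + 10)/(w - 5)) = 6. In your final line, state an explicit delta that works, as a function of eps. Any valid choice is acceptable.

Fix eps > 0. We want delta > 0 with 0 < |w − 10| < delta ⇒ |(2w + 10)/(w - 5) − 6| < eps.
Combining over a common denominator, (2w + 10)/(w - 5) − 6 = [(2w + 10)·5 − 30·(w - 5)] / [5·(w - 5)] = -20(w − 10) / (5(w - 5)).
So |(2w + 10)/(w - 5) − 6| = 20|w − 10| / (5·|w − 5|).
Require delta ≤ 5/2, so |w − 5| ≥ |5| − |w − 10| > 5 − 5/2 = 5/2.
Hence |(2w + 10)/(w - 5) − 6| < 20|w − 10|/(5·(5/2)) = (8/5)|w − 10|, which is < eps once |w − 10| < (5/8)eps.
Take delta = min(5/2, (5/8)eps). Then 0 < |w − 10| < delta forces both bounds, so |(2w + 10)/(w - 5) − 6| < eps.

delta = min(5/2, (5/8)eps)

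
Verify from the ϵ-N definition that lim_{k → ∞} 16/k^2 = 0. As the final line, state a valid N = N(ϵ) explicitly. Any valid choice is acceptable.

Suppose ϵ > 0. For k ≥ 1, |16/k^2 − 0| = 16/k^2.
16/k^2 < ϵ ⇔ k^2 > 16/ϵ ⇔ k > (16/ϵ)^{1/2}.
Take N = (16/ϵ)^{1/2}. Then k > N implies 16/k^2 < ϵ.

N = (16/ϵ)^{1/2}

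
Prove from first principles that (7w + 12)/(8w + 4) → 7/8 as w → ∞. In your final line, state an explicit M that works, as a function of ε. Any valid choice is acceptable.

Fix ε > 0. We seek M > 0 such that w > M implies |(7w + 12)/(8w + 4) − (7/8)| < ε.
(7w + 12)/(8w + 4) − (7/8) = (8(7w + 12) − 7(8w + 4)) / (8(8w + 4)) = 68/(8(8w + 4)).
For w > 0 we have 8w + 4 > 8w, so |(7w + 12)/(8w + 4) − (7/8)| = 68/(8(8w + 4)) < 68/(8·8w) = (17/16)/w.
Thus |(7w + 12)/(8w + 4) − (7/8)| < ε whenever w > (17/16)/ε.
Take M = (17/16)/ε. If w > M then |(7w + 12)/(8w + 4) − (7/8)| < (17/16)/w < ε.

M = (17/16)/ε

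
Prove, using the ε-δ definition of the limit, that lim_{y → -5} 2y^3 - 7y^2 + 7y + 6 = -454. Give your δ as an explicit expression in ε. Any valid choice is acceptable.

δ = min(1, ε/266)

Fix ε > 0. We want δ > 0 such that 0 < |y + 5| < δ implies |(2y^3 - 7y^2 + 7y + 6) + 454| < ε.
(2y^3 - 7y^2 + 7y + 6) + 454 = 2y^3 - 7y^2 + 7y + 460 = (y + 5)(2y^2 - 17y + 92).
So |(2y^3 - 7y^2 + 7y + 6) + 454| = |y + 5|·|2y^2 - 17y + 92|.
Require δ ≤ 1. Then |y + 5| < 1 gives |y| < 6, and by the triangle inequality |2y^2 - 17y + 92| ≤ 2·6^2 + 17·6 + 92 = 266.
Hence |(2y^3 - 7y^2 + 7y + 6) + 454| ≤ 266|y + 5| < ε provided |y + 5| < ε/266.
Choosing δ = min(1, ε/266) ensures both conditions, hence |(2y^3 - 7y^2 + 7y + 6) + 454| < ε.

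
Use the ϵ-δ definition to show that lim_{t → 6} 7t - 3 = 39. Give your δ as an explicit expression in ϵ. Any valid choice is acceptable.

δ = ϵ/7

Suppose ϵ > 0. We need δ > 0 so that 0 < |t − 6| < δ implies |(7t - 3) − 39| < ϵ.
Since (7t - 3) − 39 = 7(t − 6), we have |(7t - 3) − 39| = 7|t − 6|.
So 7|t − 6| < ϵ exactly when |t − 6| < ϵ/7.
Choosing δ = ϵ/7 gives |(7t - 3) − 39| = 7|t − 6| < ϵ whenever |t − 6| < δ.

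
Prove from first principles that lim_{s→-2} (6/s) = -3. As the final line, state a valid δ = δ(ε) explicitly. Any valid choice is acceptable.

Let ε > 0. We seek δ > 0 such that 0 < |s + 2| < δ implies |6/s + 3| < ε.
|6/s + 3| = 6·|-2 − s|/(2·|s|) = 6|s + 2|/(2|s|).
Require δ ≤ 1 so that |s| > 2 − 1 = 1, hence 2|s| > 2.
Then |6/s + 3| < 6|s + 2|/2, which is < ε when |s + 2| < (1/3)ε.
Take δ = min(1, (1/3)ε). Then 0 < |s + 2| < δ gives both |s + 2| < 1 and |s + 2| < (1/3)ε, so |6/s + 3| < ε.

δ = min(1, (1/3)ε)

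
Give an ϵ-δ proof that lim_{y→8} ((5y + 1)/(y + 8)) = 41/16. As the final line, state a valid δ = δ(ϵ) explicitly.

δ = min(8, (128/39)ϵ)

Suppose ϵ > 0. We want δ > 0 with 0 < |y − 8| < δ ⇒ |(5y + 1)/(y + 8) − (41/16)| < ϵ.
Combining over a common denominator, (5y + 1)/(y + 8) − (41/16) = [(5y + 1)·16 − 41·(y + 8)] / [16·(y + 8)] = 39(y − 8) / (16(y + 8)).
So |(5y + 1)/(y + 8) − (41/16)| = 39|y − 8| / (16·|y + 8|).
Require δ ≤ 8, so |y + 8| ≥ |16| − |y − 8| > 16 − 8 = 8.
Hence |(5y + 1)/(y + 8) − (41/16)| < 39|y − 8|/(16·8) = (39/128)|y − 8|, which is < ϵ once |y − 8| < (128/39)ϵ.
Take δ = min(8, (128/39)ϵ). Then 0 < |y − 8| < δ forces both bounds, so |(5y + 1)/(y + 8) − (41/16)| < ϵ.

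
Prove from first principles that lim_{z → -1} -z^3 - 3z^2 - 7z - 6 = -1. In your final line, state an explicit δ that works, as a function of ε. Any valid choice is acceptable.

δ = min(2, ε/20)

Let ε > 0. We want δ > 0 such that 0 < |z + 1| < δ implies |(-z^3 - 3z^2 - 7z - 6) + 1| < ε.
(-z^3 - 3z^2 - 7z - 6) + 1 = -z^3 - 3z^2 - 7z - 5 = (z + 1)(-z^2 - 2z - 5).
So |(-z^3 - 3z^2 - 7z - 6) + 1| = |z + 1|·|-z^2 - 2z - 5|.
Require δ ≤ 2. Then |z + 1| < 2 gives |z| < 3, and by the triangle inequality |-z^2 - 2z - 5| ≤ 3^2 + 2·3 + 5 = 20.
Hence |(-z^3 - 3z^2 - 7z - 6) + 1| ≤ 20|z + 1| < ε provided |z + 1| < ε/20.
Choosing δ = min(2, ε/20) ensures both conditions, hence |(-z^3 - 3z^2 - 7z - 6) + 1| < ε.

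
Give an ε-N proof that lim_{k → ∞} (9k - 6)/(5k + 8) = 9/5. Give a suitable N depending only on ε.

Fix ε > 0. For k ≥ 1, |(9k - 6)/(5k + 8) − (9/5)| = |-102|/(5(5k + 8)) = 102/(5(5k + 8)).
Since 5k + 8 ≥ 5k for k ≥ 1, this is ≤ 102/(5·5k) = (102/25)/k.
So |(9k - 6)/(5k + 8) − (9/5)| < ε whenever k > (102/25)/ε.
Take N = (102/25)/ε. If k > N then |(9k - 6)/(5k + 8) − (9/5)| ≤ (102/25)/k < ε.

N = (102/25)/ε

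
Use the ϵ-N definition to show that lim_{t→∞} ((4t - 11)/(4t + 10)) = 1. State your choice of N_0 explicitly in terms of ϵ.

N_0 = (21/4)/ϵ

Fix ϵ > 0. We seek N_0 > 0 such that t > N_0 implies |(4t - 11)/(4t + 10) − 1| < ϵ.
(4t - 11)/(4t + 10) − 1 = (4(4t - 11) − 4(4t + 10)) / (4(4t + 10)) = -84/(4(4t + 10)).
For t > 0 we have 4t + 10 > 4t, so |(4t - 11)/(4t + 10) − 1| = 84/(4(4t + 10)) < 84/(4·4t) = (21/4)/t.
Thus |(4t - 11)/(4t + 10) − 1| < ϵ whenever t > (21/4)/ϵ.
Take N_0 = (21/4)/ϵ. If t > N_0 then |(4t - 11)/(4t + 10) − 1| < (21/4)/t < ϵ.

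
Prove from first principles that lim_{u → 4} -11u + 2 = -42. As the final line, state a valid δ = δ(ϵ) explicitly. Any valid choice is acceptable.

Let ϵ > 0 be given. We need δ > 0 so that 0 < |u − 4| < δ implies |(-11u + 2) + 42| < ϵ.
Since (-11u + 2) + 42 = -11(u − 4), we have |(-11u + 2) + 42| = 11|u − 4|.
Thus it suffices that |u − 4| < ϵ/11.
Choosing δ = ϵ/11 gives |(-11u + 2) + 42| = 11|u − 4| < ϵ whenever |u − 4| < δ.

δ = ϵ/11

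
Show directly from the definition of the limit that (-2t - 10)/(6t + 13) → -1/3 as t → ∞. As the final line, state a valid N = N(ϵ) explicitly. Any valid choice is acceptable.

Let ϵ > 0 be given. We seek N > 0 such that t > N implies |(-2t - 10)/(6t + 13) + 1/3| < ϵ.
(-2t - 10)/(6t + 13) + 1/3 = (6(-2t - 10) − (-2)(6t + 13)) / (6(6t + 13)) = -34/(6(6t + 13)).
For t > 0 we have 6t + 13 > 6t, so |(-2t - 10)/(6t + 13) + 1/3| = 34/(6(6t + 13)) < 34/(6·6t) = (17/18)/t.
Thus |(-2t - 10)/(6t + 13) + 1/3| < ϵ whenever t > (17/18)/ϵ.
Take N = (17/18)/ϵ. If t > N then |(-2t - 10)/(6t + 13) + 1/3| < (17/18)/t < ϵ.

N = (17/18)/ϵ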